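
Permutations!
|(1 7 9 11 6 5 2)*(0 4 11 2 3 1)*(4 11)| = 9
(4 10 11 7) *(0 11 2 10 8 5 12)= [11, 1, 10, 3, 8, 12, 6, 4, 5, 9, 2, 7, 0]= (0 11 7 4 8 5 12)(2 10)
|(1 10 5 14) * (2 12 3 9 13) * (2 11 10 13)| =12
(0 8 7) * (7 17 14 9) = [8, 1, 2, 3, 4, 5, 6, 0, 17, 7, 10, 11, 12, 13, 9, 15, 16, 14] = (0 8 17 14 9 7)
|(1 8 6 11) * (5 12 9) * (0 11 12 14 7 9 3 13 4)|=36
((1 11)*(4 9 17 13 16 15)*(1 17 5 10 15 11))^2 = (4 5 15 9 10)(11 13)(16 17)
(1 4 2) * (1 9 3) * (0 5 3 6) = (0 5 3 1 4 2 9 6) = [5, 4, 9, 1, 2, 3, 0, 7, 8, 6]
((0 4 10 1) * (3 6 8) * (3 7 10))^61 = (0 7 3 1 8 4 10 6)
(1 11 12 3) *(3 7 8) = (1 11 12 7 8 3) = [0, 11, 2, 1, 4, 5, 6, 8, 3, 9, 10, 12, 7]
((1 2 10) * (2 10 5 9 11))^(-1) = ((1 10)(2 5 9 11))^(-1) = (1 10)(2 11 9 5)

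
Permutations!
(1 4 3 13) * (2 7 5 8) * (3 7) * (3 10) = (1 4 7 5 8 2 10 3 13) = [0, 4, 10, 13, 7, 8, 6, 5, 2, 9, 3, 11, 12, 1]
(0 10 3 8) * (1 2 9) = (0 10 3 8)(1 2 9) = [10, 2, 9, 8, 4, 5, 6, 7, 0, 1, 3]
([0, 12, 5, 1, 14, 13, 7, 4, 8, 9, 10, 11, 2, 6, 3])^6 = [0, 7, 14, 6, 5, 3, 12, 2, 8, 9, 10, 11, 4, 1, 13]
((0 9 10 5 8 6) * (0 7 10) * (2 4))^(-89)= ((0 9)(2 4)(5 8 6 7 10))^(-89)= (0 9)(2 4)(5 8 6 7 10)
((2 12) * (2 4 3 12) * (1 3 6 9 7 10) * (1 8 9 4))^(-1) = (1 12 3)(4 6)(7 9 8 10)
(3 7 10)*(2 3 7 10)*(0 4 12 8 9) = (0 4 12 8 9)(2 3 10 7) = [4, 1, 3, 10, 12, 5, 6, 2, 9, 0, 7, 11, 8]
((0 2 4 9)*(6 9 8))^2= (0 4 6)(2 8 9)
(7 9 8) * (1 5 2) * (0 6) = (0 6)(1 5 2)(7 9 8) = [6, 5, 1, 3, 4, 2, 0, 9, 7, 8]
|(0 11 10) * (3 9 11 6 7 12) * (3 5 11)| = |(0 6 7 12 5 11 10)(3 9)| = 14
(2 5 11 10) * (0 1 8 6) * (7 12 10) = [1, 8, 5, 3, 4, 11, 0, 12, 6, 9, 2, 7, 10] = (0 1 8 6)(2 5 11 7 12 10)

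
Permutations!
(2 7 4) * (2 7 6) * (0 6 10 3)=(0 6 2 10 3)(4 7)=[6, 1, 10, 0, 7, 5, 2, 4, 8, 9, 3]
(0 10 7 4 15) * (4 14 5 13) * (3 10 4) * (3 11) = (0 4 15)(3 10 7 14 5 13 11) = [4, 1, 2, 10, 15, 13, 6, 14, 8, 9, 7, 3, 12, 11, 5, 0]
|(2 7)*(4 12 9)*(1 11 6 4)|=|(1 11 6 4 12 9)(2 7)|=6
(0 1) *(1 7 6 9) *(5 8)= (0 7 6 9 1)(5 8)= [7, 0, 2, 3, 4, 8, 9, 6, 5, 1]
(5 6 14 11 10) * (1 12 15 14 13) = (1 12 15 14 11 10 5 6 13) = [0, 12, 2, 3, 4, 6, 13, 7, 8, 9, 5, 10, 15, 1, 11, 14]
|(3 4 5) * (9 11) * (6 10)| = 6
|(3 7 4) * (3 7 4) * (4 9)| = |(3 9 4 7)| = 4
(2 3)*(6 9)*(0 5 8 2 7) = (0 5 8 2 3 7)(6 9) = [5, 1, 3, 7, 4, 8, 9, 0, 2, 6]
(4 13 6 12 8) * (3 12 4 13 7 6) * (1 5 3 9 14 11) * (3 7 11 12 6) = (1 5 7 3 6 4 11)(8 13 9 14 12) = [0, 5, 2, 6, 11, 7, 4, 3, 13, 14, 10, 1, 8, 9, 12]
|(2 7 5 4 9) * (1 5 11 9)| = |(1 5 4)(2 7 11 9)| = 12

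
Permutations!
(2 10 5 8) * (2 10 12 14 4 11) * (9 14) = [0, 1, 12, 3, 11, 8, 6, 7, 10, 14, 5, 2, 9, 13, 4] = (2 12 9 14 4 11)(5 8 10)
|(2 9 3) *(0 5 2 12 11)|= |(0 5 2 9 3 12 11)|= 7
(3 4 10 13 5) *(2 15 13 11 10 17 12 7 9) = [0, 1, 15, 4, 17, 3, 6, 9, 8, 2, 11, 10, 7, 5, 14, 13, 16, 12] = (2 15 13 5 3 4 17 12 7 9)(10 11)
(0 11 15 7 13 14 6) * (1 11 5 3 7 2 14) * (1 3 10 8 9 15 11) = (0 5 10 8 9 15 2 14 6)(3 7 13) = [5, 1, 14, 7, 4, 10, 0, 13, 9, 15, 8, 11, 12, 3, 6, 2]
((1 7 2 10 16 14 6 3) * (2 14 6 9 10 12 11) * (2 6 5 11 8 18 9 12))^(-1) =(1 3 6 11 5 16 10 9 18 8 12 14 7)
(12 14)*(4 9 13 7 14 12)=(4 9 13 7 14)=[0, 1, 2, 3, 9, 5, 6, 14, 8, 13, 10, 11, 12, 7, 4]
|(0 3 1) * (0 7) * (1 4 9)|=6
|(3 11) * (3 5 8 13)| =|(3 11 5 8 13)| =5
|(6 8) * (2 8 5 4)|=|(2 8 6 5 4)|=5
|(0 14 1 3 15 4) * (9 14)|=7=|(0 9 14 1 3 15 4)|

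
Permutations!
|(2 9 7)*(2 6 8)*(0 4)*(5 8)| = |(0 4)(2 9 7 6 5 8)| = 6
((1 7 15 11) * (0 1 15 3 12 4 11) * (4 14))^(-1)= ((0 1 7 3 12 14 4 11 15))^(-1)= (0 15 11 4 14 12 3 7 1)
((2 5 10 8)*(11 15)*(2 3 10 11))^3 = ((2 5 11 15)(3 10 8))^3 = (2 15 11 5)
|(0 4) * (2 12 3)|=|(0 4)(2 12 3)|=6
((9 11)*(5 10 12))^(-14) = ((5 10 12)(9 11))^(-14) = (5 10 12)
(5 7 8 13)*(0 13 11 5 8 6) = (0 13 8 11 5 7 6) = [13, 1, 2, 3, 4, 7, 0, 6, 11, 9, 10, 5, 12, 8]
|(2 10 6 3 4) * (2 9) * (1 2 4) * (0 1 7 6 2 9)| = 12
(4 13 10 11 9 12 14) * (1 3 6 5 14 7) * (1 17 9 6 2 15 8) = (1 3 2 15 8)(4 13 10 11 6 5 14)(7 17 9 12) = [0, 3, 15, 2, 13, 14, 5, 17, 1, 12, 11, 6, 7, 10, 4, 8, 16, 9]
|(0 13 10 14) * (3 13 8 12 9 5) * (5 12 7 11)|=|(0 8 7 11 5 3 13 10 14)(9 12)|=18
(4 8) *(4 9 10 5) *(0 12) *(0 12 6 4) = [6, 1, 2, 3, 8, 0, 4, 7, 9, 10, 5, 11, 12] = (12)(0 6 4 8 9 10 5)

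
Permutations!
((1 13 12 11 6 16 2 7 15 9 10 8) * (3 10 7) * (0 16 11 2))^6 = ((0 16)(1 13 12 2 3 10 8)(6 11)(7 15 9))^6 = (16)(1 8 10 3 2 12 13)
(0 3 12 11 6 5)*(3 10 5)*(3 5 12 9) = (0 10 12 11 6 5)(3 9) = [10, 1, 2, 9, 4, 0, 5, 7, 8, 3, 12, 6, 11]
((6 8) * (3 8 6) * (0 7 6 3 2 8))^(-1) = (0 3 6 7)(2 8)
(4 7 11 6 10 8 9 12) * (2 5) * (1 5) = (1 5 2)(4 7 11 6 10 8 9 12) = [0, 5, 1, 3, 7, 2, 10, 11, 9, 12, 8, 6, 4]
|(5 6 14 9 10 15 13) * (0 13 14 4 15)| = 9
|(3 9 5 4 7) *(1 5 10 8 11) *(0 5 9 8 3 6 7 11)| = |(0 5 4 11 1 9 10 3 8)(6 7)| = 18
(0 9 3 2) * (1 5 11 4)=(0 9 3 2)(1 5 11 4)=[9, 5, 0, 2, 1, 11, 6, 7, 8, 3, 10, 4]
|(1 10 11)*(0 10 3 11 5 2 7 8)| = |(0 10 5 2 7 8)(1 3 11)| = 6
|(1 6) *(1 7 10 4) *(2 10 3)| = 7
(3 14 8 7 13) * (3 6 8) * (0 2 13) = (0 2 13 6 8 7)(3 14) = [2, 1, 13, 14, 4, 5, 8, 0, 7, 9, 10, 11, 12, 6, 3]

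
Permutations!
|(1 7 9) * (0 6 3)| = |(0 6 3)(1 7 9)| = 3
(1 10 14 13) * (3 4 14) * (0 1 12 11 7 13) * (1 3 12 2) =(0 3 4 14)(1 10 12 11 7 13 2) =[3, 10, 1, 4, 14, 5, 6, 13, 8, 9, 12, 7, 11, 2, 0]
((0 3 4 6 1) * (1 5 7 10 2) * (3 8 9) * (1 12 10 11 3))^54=(12)(0 9)(1 8)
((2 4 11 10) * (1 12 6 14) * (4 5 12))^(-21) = (1 12 10)(2 4 6)(5 11 14)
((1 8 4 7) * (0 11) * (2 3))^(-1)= ((0 11)(1 8 4 7)(2 3))^(-1)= (0 11)(1 7 4 8)(2 3)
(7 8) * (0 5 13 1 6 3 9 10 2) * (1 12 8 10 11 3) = [5, 6, 0, 9, 4, 13, 1, 10, 7, 11, 2, 3, 8, 12] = (0 5 13 12 8 7 10 2)(1 6)(3 9 11)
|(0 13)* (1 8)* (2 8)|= 6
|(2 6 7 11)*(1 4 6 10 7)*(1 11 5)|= 8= |(1 4 6 11 2 10 7 5)|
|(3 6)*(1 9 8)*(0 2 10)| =6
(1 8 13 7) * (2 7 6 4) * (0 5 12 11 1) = (0 5 12 11 1 8 13 6 4 2 7) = [5, 8, 7, 3, 2, 12, 4, 0, 13, 9, 10, 1, 11, 6]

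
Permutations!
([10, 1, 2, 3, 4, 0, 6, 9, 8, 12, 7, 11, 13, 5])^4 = (0 12 10 13 7 5 9)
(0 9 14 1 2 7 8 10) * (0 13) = [9, 2, 7, 3, 4, 5, 6, 8, 10, 14, 13, 11, 12, 0, 1] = (0 9 14 1 2 7 8 10 13)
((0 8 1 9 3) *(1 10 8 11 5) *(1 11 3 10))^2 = (11)(1 10)(8 9)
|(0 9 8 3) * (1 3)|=5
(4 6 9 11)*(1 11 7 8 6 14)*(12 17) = (1 11 4 14)(6 9 7 8)(12 17) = [0, 11, 2, 3, 14, 5, 9, 8, 6, 7, 10, 4, 17, 13, 1, 15, 16, 12]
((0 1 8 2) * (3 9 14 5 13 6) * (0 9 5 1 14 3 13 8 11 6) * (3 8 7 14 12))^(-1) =((0 12 3 5 7 14 1 11 6 13)(2 9 8))^(-1) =(0 13 6 11 1 14 7 5 3 12)(2 8 9)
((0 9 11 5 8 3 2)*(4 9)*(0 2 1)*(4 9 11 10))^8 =(0 1 3 8 5 11 4 10 9)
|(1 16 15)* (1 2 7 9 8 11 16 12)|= 14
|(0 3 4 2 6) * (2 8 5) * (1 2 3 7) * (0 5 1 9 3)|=10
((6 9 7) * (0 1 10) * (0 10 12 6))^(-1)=((0 1 12 6 9 7))^(-1)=(0 7 9 6 12 1)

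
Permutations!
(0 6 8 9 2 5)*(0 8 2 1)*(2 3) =(0 6 3 2 5 8 9 1) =[6, 0, 5, 2, 4, 8, 3, 7, 9, 1]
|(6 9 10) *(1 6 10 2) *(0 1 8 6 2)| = |(10)(0 1 2 8 6 9)| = 6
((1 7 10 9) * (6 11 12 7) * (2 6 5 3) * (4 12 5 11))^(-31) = ((1 11 5 3 2 6 4 12 7 10 9))^(-31) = (1 5 2 4 7 9 11 3 6 12 10)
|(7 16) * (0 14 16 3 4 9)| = |(0 14 16 7 3 4 9)| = 7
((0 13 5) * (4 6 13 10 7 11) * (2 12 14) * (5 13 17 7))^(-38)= (0 10 5)(2 12 14)(4 17 11 6 7)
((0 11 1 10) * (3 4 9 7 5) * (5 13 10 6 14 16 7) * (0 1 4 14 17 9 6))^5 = (0 9 7 11 5 13 4 3 10 6 14 1 17 16)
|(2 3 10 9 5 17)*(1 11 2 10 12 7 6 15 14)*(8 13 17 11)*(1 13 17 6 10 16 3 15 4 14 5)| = 36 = |(1 8 17 16 3 12 7 10 9)(2 15 5 11)(4 14 13 6)|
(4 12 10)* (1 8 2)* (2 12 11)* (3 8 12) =[0, 12, 1, 8, 11, 5, 6, 7, 3, 9, 4, 2, 10] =(1 12 10 4 11 2)(3 8)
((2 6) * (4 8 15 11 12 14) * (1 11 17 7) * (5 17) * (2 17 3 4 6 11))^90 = (1 11 14 17)(2 12 6 7)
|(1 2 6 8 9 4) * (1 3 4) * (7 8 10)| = 14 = |(1 2 6 10 7 8 9)(3 4)|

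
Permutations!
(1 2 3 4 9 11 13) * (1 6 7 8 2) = (2 3 4 9 11 13 6 7 8) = [0, 1, 3, 4, 9, 5, 7, 8, 2, 11, 10, 13, 12, 6]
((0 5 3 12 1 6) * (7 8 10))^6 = ((0 5 3 12 1 6)(7 8 10))^6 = (12)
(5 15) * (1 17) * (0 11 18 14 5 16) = (0 11 18 14 5 15 16)(1 17) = [11, 17, 2, 3, 4, 15, 6, 7, 8, 9, 10, 18, 12, 13, 5, 16, 0, 1, 14]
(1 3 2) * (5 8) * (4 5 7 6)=(1 3 2)(4 5 8 7 6)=[0, 3, 1, 2, 5, 8, 4, 6, 7]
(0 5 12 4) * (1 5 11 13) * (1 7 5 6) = (0 11 13 7 5 12 4)(1 6) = [11, 6, 2, 3, 0, 12, 1, 5, 8, 9, 10, 13, 4, 7]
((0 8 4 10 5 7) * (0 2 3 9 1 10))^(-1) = ((0 8 4)(1 10 5 7 2 3 9))^(-1) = (0 4 8)(1 9 3 2 7 5 10)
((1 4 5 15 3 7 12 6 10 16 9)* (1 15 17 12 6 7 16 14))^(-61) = ((1 4 5 17 12 7 6 10 14)(3 16 9 15))^(-61) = (1 5 12 6 14 4 17 7 10)(3 15 9 16)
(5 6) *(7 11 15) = [0, 1, 2, 3, 4, 6, 5, 11, 8, 9, 10, 15, 12, 13, 14, 7] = (5 6)(7 11 15)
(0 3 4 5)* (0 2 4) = (0 3)(2 4 5) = [3, 1, 4, 0, 5, 2]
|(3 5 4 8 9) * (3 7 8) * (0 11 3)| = 15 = |(0 11 3 5 4)(7 8 9)|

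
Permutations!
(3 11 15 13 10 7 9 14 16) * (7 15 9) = (3 11 9 14 16)(10 15 13) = [0, 1, 2, 11, 4, 5, 6, 7, 8, 14, 15, 9, 12, 10, 16, 13, 3]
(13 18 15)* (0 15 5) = (0 15 13 18 5) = [15, 1, 2, 3, 4, 0, 6, 7, 8, 9, 10, 11, 12, 18, 14, 13, 16, 17, 5]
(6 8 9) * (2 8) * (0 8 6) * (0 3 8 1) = (0 1)(2 6)(3 8 9) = [1, 0, 6, 8, 4, 5, 2, 7, 9, 3]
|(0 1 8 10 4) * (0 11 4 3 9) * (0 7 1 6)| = |(0 6)(1 8 10 3 9 7)(4 11)| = 6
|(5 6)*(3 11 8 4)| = |(3 11 8 4)(5 6)| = 4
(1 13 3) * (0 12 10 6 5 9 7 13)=(0 12 10 6 5 9 7 13 3 1)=[12, 0, 2, 1, 4, 9, 5, 13, 8, 7, 6, 11, 10, 3]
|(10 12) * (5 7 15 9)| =|(5 7 15 9)(10 12)| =4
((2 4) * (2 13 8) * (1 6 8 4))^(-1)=((1 6 8 2)(4 13))^(-1)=(1 2 8 6)(4 13)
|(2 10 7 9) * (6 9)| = |(2 10 7 6 9)| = 5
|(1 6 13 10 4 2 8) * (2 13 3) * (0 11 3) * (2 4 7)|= |(0 11 3 4 13 10 7 2 8 1 6)|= 11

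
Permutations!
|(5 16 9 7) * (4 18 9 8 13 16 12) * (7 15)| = 21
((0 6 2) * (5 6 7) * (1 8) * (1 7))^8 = ((0 1 8 7 5 6 2))^8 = (0 1 8 7 5 6 2)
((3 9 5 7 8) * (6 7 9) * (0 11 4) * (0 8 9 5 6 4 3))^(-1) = ((0 11 3 4 8)(6 7 9))^(-1) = (0 8 4 3 11)(6 9 7)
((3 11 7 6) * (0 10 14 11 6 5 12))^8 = (0 10 14 11 7 5 12)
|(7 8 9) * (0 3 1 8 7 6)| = 6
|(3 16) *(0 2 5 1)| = 4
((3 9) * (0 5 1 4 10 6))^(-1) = (0 6 10 4 1 5)(3 9) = ((0 5 1 4 10 6)(3 9))^(-1)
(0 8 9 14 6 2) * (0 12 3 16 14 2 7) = (0 8 9 2 12 3 16 14 6 7) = [8, 1, 12, 16, 4, 5, 7, 0, 9, 2, 10, 11, 3, 13, 6, 15, 14]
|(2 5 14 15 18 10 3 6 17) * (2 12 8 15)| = |(2 5 14)(3 6 17 12 8 15 18 10)| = 24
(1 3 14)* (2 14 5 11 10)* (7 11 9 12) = (1 3 5 9 12 7 11 10 2 14) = [0, 3, 14, 5, 4, 9, 6, 11, 8, 12, 2, 10, 7, 13, 1]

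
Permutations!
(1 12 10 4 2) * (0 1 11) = [1, 12, 11, 3, 2, 5, 6, 7, 8, 9, 4, 0, 10] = (0 1 12 10 4 2 11)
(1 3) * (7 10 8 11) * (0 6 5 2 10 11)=(0 6 5 2 10 8)(1 3)(7 11)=[6, 3, 10, 1, 4, 2, 5, 11, 0, 9, 8, 7]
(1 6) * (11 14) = (1 6)(11 14) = [0, 6, 2, 3, 4, 5, 1, 7, 8, 9, 10, 14, 12, 13, 11]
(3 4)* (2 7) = (2 7)(3 4) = [0, 1, 7, 4, 3, 5, 6, 2]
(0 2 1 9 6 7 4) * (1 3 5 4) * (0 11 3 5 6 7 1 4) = [2, 9, 5, 6, 11, 0, 1, 4, 8, 7, 10, 3] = (0 2 5)(1 9 7 4 11 3 6)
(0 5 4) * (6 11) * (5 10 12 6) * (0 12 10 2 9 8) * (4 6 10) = (0 2 9 8)(4 12 10)(5 6 11) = [2, 1, 9, 3, 12, 6, 11, 7, 0, 8, 4, 5, 10]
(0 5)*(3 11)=(0 5)(3 11)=[5, 1, 2, 11, 4, 0, 6, 7, 8, 9, 10, 3]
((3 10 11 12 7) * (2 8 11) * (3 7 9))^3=((2 8 11 12 9 3 10))^3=(2 12 10 11 3 8 9)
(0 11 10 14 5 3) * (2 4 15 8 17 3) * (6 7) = (0 11 10 14 5 2 4 15 8 17 3)(6 7) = [11, 1, 4, 0, 15, 2, 7, 6, 17, 9, 14, 10, 12, 13, 5, 8, 16, 3]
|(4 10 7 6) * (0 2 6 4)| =|(0 2 6)(4 10 7)| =3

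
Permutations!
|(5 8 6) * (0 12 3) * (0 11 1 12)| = |(1 12 3 11)(5 8 6)| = 12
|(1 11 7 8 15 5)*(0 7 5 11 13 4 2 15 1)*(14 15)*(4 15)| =|(0 7 8 1 13 15 11 5)(2 14 4)| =24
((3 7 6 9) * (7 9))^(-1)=(3 9)(6 7)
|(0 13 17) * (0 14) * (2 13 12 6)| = 7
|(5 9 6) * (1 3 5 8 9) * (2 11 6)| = 15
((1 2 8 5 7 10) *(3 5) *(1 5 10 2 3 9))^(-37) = (1 5 8 3 7 9 10 2)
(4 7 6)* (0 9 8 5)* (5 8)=(0 9 5)(4 7 6)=[9, 1, 2, 3, 7, 0, 4, 6, 8, 5]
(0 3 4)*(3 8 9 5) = (0 8 9 5 3 4) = [8, 1, 2, 4, 0, 3, 6, 7, 9, 5]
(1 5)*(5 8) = (1 8 5) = [0, 8, 2, 3, 4, 1, 6, 7, 5]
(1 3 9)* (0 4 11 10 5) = [4, 3, 2, 9, 11, 0, 6, 7, 8, 1, 5, 10] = (0 4 11 10 5)(1 3 9)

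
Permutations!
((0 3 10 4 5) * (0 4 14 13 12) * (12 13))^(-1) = (0 12 14 10 3)(4 5)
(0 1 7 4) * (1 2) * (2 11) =(0 11 2 1 7 4) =[11, 7, 1, 3, 0, 5, 6, 4, 8, 9, 10, 2]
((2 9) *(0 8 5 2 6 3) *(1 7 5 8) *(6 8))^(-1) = (0 3 6 8 9 2 5 7 1)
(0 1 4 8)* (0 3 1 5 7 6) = (0 5 7 6)(1 4 8 3) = [5, 4, 2, 1, 8, 7, 0, 6, 3]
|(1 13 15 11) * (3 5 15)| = |(1 13 3 5 15 11)| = 6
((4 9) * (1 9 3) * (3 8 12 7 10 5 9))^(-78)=(4 9 5 10 7 12 8)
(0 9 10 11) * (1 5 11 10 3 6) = (0 9 3 6 1 5 11) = [9, 5, 2, 6, 4, 11, 1, 7, 8, 3, 10, 0]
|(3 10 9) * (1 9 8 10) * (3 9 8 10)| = 3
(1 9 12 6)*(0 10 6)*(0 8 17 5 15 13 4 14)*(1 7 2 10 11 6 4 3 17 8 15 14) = [11, 9, 10, 17, 1, 14, 7, 2, 8, 12, 4, 6, 15, 3, 0, 13, 16, 5] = (0 11 6 7 2 10 4 1 9 12 15 13 3 17 5 14)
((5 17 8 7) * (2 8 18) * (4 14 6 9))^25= ((2 8 7 5 17 18)(4 14 6 9))^25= (2 8 7 5 17 18)(4 14 6 9)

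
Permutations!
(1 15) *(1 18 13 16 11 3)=(1 15 18 13 16 11 3)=[0, 15, 2, 1, 4, 5, 6, 7, 8, 9, 10, 3, 12, 16, 14, 18, 11, 17, 13]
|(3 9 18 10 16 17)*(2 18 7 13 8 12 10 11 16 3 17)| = 28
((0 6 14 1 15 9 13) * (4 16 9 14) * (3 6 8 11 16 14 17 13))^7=(0 4 8 14 11 1 16 15 9 17 3 13 6)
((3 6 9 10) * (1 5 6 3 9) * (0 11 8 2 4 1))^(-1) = ((0 11 8 2 4 1 5 6)(9 10))^(-1) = (0 6 5 1 4 2 8 11)(9 10)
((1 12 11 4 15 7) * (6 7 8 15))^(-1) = (1 7 6 4 11 12)(8 15) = ((1 12 11 4 6 7)(8 15))^(-1)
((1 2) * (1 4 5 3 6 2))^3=(2 3 4 6 5)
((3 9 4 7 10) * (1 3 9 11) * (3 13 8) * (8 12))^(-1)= ((1 13 12 8 3 11)(4 7 10 9))^(-1)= (1 11 3 8 12 13)(4 9 10 7)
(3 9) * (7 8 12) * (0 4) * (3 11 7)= [4, 1, 2, 9, 0, 5, 6, 8, 12, 11, 10, 7, 3]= (0 4)(3 9 11 7 8 12)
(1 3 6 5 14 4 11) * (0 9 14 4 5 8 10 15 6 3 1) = [9, 1, 2, 3, 11, 4, 8, 7, 10, 14, 15, 0, 12, 13, 5, 6] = (0 9 14 5 4 11)(6 8 10 15)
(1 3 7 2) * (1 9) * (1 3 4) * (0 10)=(0 10)(1 4)(2 9 3 7)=[10, 4, 9, 7, 1, 5, 6, 2, 8, 3, 0]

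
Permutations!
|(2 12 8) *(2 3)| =4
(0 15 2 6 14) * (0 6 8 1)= (0 15 2 8 1)(6 14)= [15, 0, 8, 3, 4, 5, 14, 7, 1, 9, 10, 11, 12, 13, 6, 2]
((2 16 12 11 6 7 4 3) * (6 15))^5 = (2 6 16 7 12 4 11 3 15)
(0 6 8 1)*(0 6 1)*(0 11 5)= (0 1 6 8 11 5)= [1, 6, 2, 3, 4, 0, 8, 7, 11, 9, 10, 5]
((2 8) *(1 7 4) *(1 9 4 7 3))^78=((1 3)(2 8)(4 9))^78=(9)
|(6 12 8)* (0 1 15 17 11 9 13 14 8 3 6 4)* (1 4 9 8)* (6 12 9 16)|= |(0 4)(1 15 17 11 8 16 6 9 13 14)(3 12)|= 10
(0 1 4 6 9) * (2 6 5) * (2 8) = (0 1 4 5 8 2 6 9) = [1, 4, 6, 3, 5, 8, 9, 7, 2, 0]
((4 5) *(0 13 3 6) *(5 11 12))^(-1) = (0 6 3 13)(4 5 12 11)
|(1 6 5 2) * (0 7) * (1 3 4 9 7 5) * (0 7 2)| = |(0 5)(1 6)(2 3 4 9)| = 4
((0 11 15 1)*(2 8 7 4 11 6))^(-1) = (0 1 15 11 4 7 8 2 6)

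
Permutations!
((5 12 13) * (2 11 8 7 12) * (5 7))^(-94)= (2 8)(5 11)(7 13 12)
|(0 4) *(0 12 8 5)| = 5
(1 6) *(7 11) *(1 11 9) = (1 6 11 7 9) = [0, 6, 2, 3, 4, 5, 11, 9, 8, 1, 10, 7]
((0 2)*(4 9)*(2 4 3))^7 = (0 9 2 4 3)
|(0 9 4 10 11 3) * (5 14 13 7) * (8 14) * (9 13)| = 11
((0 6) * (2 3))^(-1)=((0 6)(2 3))^(-1)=(0 6)(2 3)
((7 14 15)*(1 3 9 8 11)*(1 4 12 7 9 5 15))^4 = ((1 3 5 15 9 8 11 4 12 7 14))^4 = (1 9 12 3 8 7 5 11 14 15 4)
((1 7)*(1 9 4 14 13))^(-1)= (1 13 14 4 9 7)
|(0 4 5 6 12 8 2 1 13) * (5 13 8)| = 3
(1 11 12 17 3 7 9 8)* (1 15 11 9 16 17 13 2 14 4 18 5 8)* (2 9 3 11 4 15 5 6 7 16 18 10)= (1 3 16 17 11 12 13 9)(2 14 15 4 10)(5 8)(6 7 18)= [0, 3, 14, 16, 10, 8, 7, 18, 5, 1, 2, 12, 13, 9, 15, 4, 17, 11, 6]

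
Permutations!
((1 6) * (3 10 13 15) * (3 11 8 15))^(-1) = (1 6)(3 13 10)(8 11 15)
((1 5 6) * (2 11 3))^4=(1 5 6)(2 11 3)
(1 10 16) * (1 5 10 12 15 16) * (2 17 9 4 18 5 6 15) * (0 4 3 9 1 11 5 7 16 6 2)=(0 4 18 7 16 2 17 1 12)(3 9)(5 10 11)(6 15)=[4, 12, 17, 9, 18, 10, 15, 16, 8, 3, 11, 5, 0, 13, 14, 6, 2, 1, 7]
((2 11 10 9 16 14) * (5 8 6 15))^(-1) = (2 14 16 9 10 11)(5 15 6 8)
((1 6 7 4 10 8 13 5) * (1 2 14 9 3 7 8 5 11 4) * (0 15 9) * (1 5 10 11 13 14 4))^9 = (0 1 5 15 6 2 9 8 4 3 14 11 7)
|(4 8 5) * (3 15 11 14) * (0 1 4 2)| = |(0 1 4 8 5 2)(3 15 11 14)| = 12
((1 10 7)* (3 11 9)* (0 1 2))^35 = ((0 1 10 7 2)(3 11 9))^35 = (3 9 11)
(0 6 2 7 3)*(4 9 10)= (0 6 2 7 3)(4 9 10)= [6, 1, 7, 0, 9, 5, 2, 3, 8, 10, 4]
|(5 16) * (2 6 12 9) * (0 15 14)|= 12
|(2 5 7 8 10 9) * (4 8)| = |(2 5 7 4 8 10 9)| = 7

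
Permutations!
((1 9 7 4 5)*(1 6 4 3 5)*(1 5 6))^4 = (1 6 9 4 7 5 3)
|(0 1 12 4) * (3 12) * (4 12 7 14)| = 6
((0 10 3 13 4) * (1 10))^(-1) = ((0 1 10 3 13 4))^(-1) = (0 4 13 3 10 1)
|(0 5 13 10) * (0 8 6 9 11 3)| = |(0 5 13 10 8 6 9 11 3)| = 9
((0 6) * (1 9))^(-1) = (0 6)(1 9)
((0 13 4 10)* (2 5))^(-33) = (0 10 4 13)(2 5)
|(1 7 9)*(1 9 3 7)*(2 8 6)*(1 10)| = |(1 10)(2 8 6)(3 7)| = 6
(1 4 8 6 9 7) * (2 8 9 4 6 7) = (1 6 4 9 2 8 7) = [0, 6, 8, 3, 9, 5, 4, 1, 7, 2]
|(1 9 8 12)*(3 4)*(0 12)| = |(0 12 1 9 8)(3 4)| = 10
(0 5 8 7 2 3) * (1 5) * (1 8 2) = [8, 5, 3, 0, 4, 2, 6, 1, 7] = (0 8 7 1 5 2 3)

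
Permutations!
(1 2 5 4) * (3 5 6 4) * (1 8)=(1 2 6 4 8)(3 5)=[0, 2, 6, 5, 8, 3, 4, 7, 1]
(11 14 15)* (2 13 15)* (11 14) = (2 13 15 14) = [0, 1, 13, 3, 4, 5, 6, 7, 8, 9, 10, 11, 12, 15, 2, 14]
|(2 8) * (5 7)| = |(2 8)(5 7)| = 2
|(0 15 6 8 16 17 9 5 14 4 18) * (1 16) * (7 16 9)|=|(0 15 6 8 1 9 5 14 4 18)(7 16 17)|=30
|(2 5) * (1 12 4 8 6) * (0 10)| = |(0 10)(1 12 4 8 6)(2 5)| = 10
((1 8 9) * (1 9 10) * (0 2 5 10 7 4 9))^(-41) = (0 1 9 10 4 5 7 2 8)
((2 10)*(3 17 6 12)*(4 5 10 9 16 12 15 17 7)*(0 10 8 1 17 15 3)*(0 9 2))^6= ((0 10)(1 17 6 3 7 4 5 8)(9 16 12))^6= (1 5 7 6)(3 17 8 4)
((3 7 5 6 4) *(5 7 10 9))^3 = ((3 10 9 5 6 4))^3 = (3 5)(4 9)(6 10)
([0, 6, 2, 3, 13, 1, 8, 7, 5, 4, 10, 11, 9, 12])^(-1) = (1 5 8 6)(4 9 12 13)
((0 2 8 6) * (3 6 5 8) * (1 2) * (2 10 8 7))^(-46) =((0 1 10 8 5 7 2 3 6))^(-46) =(0 6 3 2 7 5 8 10 1)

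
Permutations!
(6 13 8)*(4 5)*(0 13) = (0 13 8 6)(4 5) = [13, 1, 2, 3, 5, 4, 0, 7, 6, 9, 10, 11, 12, 8]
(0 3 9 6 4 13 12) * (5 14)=(0 3 9 6 4 13 12)(5 14)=[3, 1, 2, 9, 13, 14, 4, 7, 8, 6, 10, 11, 0, 12, 5]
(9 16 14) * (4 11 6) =(4 11 6)(9 16 14) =[0, 1, 2, 3, 11, 5, 4, 7, 8, 16, 10, 6, 12, 13, 9, 15, 14]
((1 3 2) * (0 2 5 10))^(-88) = (0 1 5)(2 3 10)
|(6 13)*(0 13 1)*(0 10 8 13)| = |(1 10 8 13 6)| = 5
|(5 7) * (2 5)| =3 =|(2 5 7)|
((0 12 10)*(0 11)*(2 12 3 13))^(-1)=((0 3 13 2 12 10 11))^(-1)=(0 11 10 12 2 13 3)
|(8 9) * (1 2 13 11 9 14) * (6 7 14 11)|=|(1 2 13 6 7 14)(8 11 9)|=6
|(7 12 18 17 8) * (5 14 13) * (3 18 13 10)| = 10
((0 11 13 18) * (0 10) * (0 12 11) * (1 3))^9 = ((1 3)(10 12 11 13 18))^9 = (1 3)(10 18 13 11 12)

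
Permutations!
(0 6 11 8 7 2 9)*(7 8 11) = (11)(0 6 7 2 9) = [6, 1, 9, 3, 4, 5, 7, 2, 8, 0, 10, 11]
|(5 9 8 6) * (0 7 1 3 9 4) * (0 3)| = 6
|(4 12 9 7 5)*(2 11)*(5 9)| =|(2 11)(4 12 5)(7 9)| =6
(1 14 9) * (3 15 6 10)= (1 14 9)(3 15 6 10)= [0, 14, 2, 15, 4, 5, 10, 7, 8, 1, 3, 11, 12, 13, 9, 6]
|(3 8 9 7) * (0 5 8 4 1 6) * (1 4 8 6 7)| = 15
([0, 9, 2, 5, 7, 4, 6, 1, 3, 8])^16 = [0, 8, 2, 4, 1, 7, 6, 9, 5, 3]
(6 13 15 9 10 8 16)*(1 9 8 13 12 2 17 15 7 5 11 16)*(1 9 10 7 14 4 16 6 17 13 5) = [0, 10, 13, 3, 16, 11, 12, 1, 9, 7, 5, 6, 2, 14, 4, 8, 17, 15] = (1 10 5 11 6 12 2 13 14 4 16 17 15 8 9 7)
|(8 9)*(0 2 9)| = 4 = |(0 2 9 8)|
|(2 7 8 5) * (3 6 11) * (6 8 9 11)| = 7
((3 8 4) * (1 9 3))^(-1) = (1 4 8 3 9)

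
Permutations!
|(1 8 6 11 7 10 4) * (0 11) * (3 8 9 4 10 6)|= |(0 11 7 6)(1 9 4)(3 8)|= 12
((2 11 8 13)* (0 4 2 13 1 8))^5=((13)(0 4 2 11)(1 8))^5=(13)(0 4 2 11)(1 8)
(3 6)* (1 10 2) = [0, 10, 1, 6, 4, 5, 3, 7, 8, 9, 2] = (1 10 2)(3 6)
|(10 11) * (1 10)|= 3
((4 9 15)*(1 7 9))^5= (15)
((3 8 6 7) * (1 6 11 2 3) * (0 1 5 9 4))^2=(0 6 5 4 1 7 9)(2 8)(3 11)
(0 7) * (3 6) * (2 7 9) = (0 9 2 7)(3 6) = [9, 1, 7, 6, 4, 5, 3, 0, 8, 2]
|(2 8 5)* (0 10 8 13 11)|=|(0 10 8 5 2 13 11)|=7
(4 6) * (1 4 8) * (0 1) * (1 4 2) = (0 4 6 8)(1 2) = [4, 2, 1, 3, 6, 5, 8, 7, 0]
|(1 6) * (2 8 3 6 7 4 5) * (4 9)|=9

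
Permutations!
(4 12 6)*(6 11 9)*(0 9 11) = (0 9 6 4 12) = [9, 1, 2, 3, 12, 5, 4, 7, 8, 6, 10, 11, 0]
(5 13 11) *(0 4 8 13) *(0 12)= (0 4 8 13 11 5 12)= [4, 1, 2, 3, 8, 12, 6, 7, 13, 9, 10, 5, 0, 11]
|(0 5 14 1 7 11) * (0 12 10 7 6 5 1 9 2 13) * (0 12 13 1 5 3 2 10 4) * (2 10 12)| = 24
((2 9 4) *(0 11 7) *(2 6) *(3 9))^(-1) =((0 11 7)(2 3 9 4 6))^(-1) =(0 7 11)(2 6 4 9 3)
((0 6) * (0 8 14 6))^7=((6 8 14))^7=(6 8 14)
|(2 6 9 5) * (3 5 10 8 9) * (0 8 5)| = |(0 8 9 10 5 2 6 3)| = 8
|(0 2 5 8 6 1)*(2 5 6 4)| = 7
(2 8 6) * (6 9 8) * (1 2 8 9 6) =(9)(1 2)(6 8) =[0, 2, 1, 3, 4, 5, 8, 7, 6, 9]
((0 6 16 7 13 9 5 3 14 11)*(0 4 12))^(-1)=(0 12 4 11 14 3 5 9 13 7 16 6)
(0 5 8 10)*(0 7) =[5, 1, 2, 3, 4, 8, 6, 0, 10, 9, 7] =(0 5 8 10 7)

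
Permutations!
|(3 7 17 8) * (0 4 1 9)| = |(0 4 1 9)(3 7 17 8)| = 4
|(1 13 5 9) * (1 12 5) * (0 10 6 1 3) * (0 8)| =|(0 10 6 1 13 3 8)(5 9 12)| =21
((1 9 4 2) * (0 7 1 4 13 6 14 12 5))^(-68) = ((0 7 1 9 13 6 14 12 5)(2 4))^(-68) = (0 13 5 9 12 1 14 7 6)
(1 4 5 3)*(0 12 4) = (0 12 4 5 3 1) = [12, 0, 2, 1, 5, 3, 6, 7, 8, 9, 10, 11, 4]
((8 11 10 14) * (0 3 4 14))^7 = (14)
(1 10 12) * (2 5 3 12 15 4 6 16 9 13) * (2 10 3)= (1 3 12)(2 5)(4 6 16 9 13 10 15)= [0, 3, 5, 12, 6, 2, 16, 7, 8, 13, 15, 11, 1, 10, 14, 4, 9]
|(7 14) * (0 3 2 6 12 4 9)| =14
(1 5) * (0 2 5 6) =(0 2 5 1 6) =[2, 6, 5, 3, 4, 1, 0]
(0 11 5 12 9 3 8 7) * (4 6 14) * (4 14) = (14)(0 11 5 12 9 3 8 7)(4 6) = [11, 1, 2, 8, 6, 12, 4, 0, 7, 3, 10, 5, 9, 13, 14]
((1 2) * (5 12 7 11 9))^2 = (5 7 9 12 11)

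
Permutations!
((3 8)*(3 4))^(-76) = (3 4 8)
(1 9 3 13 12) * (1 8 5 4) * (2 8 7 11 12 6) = (1 9 3 13 6 2 8 5 4)(7 11 12) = [0, 9, 8, 13, 1, 4, 2, 11, 5, 3, 10, 12, 7, 6]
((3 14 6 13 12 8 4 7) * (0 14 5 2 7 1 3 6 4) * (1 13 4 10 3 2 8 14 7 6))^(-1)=((0 7 1 2 6 4 13 12 14 10 3 5 8))^(-1)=(0 8 5 3 10 14 12 13 4 6 2 1 7)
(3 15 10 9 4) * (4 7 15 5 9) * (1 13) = (1 13)(3 5 9 7 15 10 4) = [0, 13, 2, 5, 3, 9, 6, 15, 8, 7, 4, 11, 12, 1, 14, 10]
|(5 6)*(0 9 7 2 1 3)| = 6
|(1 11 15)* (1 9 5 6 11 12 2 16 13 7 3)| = |(1 12 2 16 13 7 3)(5 6 11 15 9)| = 35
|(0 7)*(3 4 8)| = 6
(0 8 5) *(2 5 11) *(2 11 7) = (11)(0 8 7 2 5) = [8, 1, 5, 3, 4, 0, 6, 2, 7, 9, 10, 11]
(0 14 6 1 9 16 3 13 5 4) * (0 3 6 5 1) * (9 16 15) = (0 14 5 4 3 13 1 16 6)(9 15) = [14, 16, 2, 13, 3, 4, 0, 7, 8, 15, 10, 11, 12, 1, 5, 9, 6]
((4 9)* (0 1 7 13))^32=((0 1 7 13)(4 9))^32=(13)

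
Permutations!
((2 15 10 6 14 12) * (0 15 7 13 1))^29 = (0 1 13 7 2 12 14 6 10 15)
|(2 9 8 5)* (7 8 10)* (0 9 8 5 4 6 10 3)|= |(0 9 3)(2 8 4 6 10 7 5)|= 21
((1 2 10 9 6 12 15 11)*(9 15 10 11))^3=(6 15 12 9 10)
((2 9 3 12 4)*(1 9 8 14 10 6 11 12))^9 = (2 8 14 10 6 11 12 4)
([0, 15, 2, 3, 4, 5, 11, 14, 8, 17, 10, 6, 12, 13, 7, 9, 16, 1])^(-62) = [0, 9, 2, 3, 4, 5, 6, 7, 8, 1, 10, 11, 12, 13, 14, 17, 16, 15]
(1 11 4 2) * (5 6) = [0, 11, 1, 3, 2, 6, 5, 7, 8, 9, 10, 4] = (1 11 4 2)(5 6)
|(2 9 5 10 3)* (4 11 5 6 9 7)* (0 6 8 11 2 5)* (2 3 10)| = |(0 6 9 8 11)(2 7 4 3 5)| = 5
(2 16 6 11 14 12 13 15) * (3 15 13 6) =(2 16 3 15)(6 11 14 12) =[0, 1, 16, 15, 4, 5, 11, 7, 8, 9, 10, 14, 6, 13, 12, 2, 3]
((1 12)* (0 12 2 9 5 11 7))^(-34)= (0 11 9 1)(2 12 7 5)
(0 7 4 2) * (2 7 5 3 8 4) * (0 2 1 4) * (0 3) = (0 5)(1 4 7)(3 8) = [5, 4, 2, 8, 7, 0, 6, 1, 3]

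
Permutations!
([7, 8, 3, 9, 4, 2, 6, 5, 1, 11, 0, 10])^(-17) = [10, 8, 5, 2, 4, 7, 6, 0, 1, 3, 11, 9]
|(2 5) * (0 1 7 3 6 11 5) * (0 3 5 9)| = 9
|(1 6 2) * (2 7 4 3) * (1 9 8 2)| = 15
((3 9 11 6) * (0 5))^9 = ((0 5)(3 9 11 6))^9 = (0 5)(3 9 11 6)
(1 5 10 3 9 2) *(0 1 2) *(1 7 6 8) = (0 7 6 8 1 5 10 3 9) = [7, 5, 2, 9, 4, 10, 8, 6, 1, 0, 3]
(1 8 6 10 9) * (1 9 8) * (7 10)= (6 7 10 8)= [0, 1, 2, 3, 4, 5, 7, 10, 6, 9, 8]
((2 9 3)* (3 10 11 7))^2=((2 9 10 11 7 3))^2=(2 10 7)(3 9 11)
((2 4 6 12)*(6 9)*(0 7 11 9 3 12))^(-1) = (0 6 9 11 7)(2 12 3 4)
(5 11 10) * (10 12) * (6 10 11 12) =(5 12 11 6 10) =[0, 1, 2, 3, 4, 12, 10, 7, 8, 9, 5, 6, 11]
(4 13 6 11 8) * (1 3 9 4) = (1 3 9 4 13 6 11 8) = [0, 3, 2, 9, 13, 5, 11, 7, 1, 4, 10, 8, 12, 6]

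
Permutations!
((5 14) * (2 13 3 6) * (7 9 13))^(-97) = ((2 7 9 13 3 6)(5 14))^(-97) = (2 6 3 13 9 7)(5 14)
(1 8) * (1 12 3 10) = [0, 8, 2, 10, 4, 5, 6, 7, 12, 9, 1, 11, 3] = (1 8 12 3 10)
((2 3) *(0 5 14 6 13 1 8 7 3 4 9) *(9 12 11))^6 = ((0 5 14 6 13 1 8 7 3 2 4 12 11 9))^6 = (0 8 11 13 4 14 3)(1 12 6 2 5 7 9)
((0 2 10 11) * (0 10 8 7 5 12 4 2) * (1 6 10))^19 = (1 11 10 6)(2 8 7 5 12 4) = ((1 6 10 11)(2 8 7 5 12 4))^19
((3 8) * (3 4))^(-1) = (3 4 8)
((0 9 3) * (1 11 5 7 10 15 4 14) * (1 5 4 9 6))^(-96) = (15)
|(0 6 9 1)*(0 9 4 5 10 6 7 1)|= 4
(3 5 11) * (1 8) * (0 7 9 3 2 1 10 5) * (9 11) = (0 7 11 2 1 8 10 5 9 3) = [7, 8, 1, 0, 4, 9, 6, 11, 10, 3, 5, 2]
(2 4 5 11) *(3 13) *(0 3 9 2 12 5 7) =(0 3 13 9 2 4 7)(5 11 12) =[3, 1, 4, 13, 7, 11, 6, 0, 8, 2, 10, 12, 5, 9]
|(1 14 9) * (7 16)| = 6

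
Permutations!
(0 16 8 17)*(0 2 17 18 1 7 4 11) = (0 16 8 18 1 7 4 11)(2 17) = [16, 7, 17, 3, 11, 5, 6, 4, 18, 9, 10, 0, 12, 13, 14, 15, 8, 2, 1]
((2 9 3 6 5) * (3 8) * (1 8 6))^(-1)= ((1 8 3)(2 9 6 5))^(-1)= (1 3 8)(2 5 6 9)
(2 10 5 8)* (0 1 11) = (0 1 11)(2 10 5 8) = [1, 11, 10, 3, 4, 8, 6, 7, 2, 9, 5, 0]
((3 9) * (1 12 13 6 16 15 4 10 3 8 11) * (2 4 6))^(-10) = ((1 12 13 2 4 10 3 9 8 11)(6 16 15))^(-10) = (6 15 16)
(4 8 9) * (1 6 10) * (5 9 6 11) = (1 11 5 9 4 8 6 10) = [0, 11, 2, 3, 8, 9, 10, 7, 6, 4, 1, 5]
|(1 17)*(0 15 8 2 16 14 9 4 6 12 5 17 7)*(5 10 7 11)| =12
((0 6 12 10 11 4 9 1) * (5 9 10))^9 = (0 5)(1 12)(6 9)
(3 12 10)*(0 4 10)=[4, 1, 2, 12, 10, 5, 6, 7, 8, 9, 3, 11, 0]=(0 4 10 3 12)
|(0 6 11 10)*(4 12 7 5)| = |(0 6 11 10)(4 12 7 5)| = 4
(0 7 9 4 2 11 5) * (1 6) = (0 7 9 4 2 11 5)(1 6) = [7, 6, 11, 3, 2, 0, 1, 9, 8, 4, 10, 5]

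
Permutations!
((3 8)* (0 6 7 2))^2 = (8)(0 7)(2 6)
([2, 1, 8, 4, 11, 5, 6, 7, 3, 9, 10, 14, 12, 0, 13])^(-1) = (0 13 14 11 4 3 8 2)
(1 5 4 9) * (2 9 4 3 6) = (1 5 3 6 2 9) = [0, 5, 9, 6, 4, 3, 2, 7, 8, 1]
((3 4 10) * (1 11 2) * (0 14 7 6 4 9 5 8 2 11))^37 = (0 14 7 6 4 10 3 9 5 8 2 1)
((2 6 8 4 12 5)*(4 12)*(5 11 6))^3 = (2 5)(6 11 12 8)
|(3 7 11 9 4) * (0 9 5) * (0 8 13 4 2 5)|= |(0 9 2 5 8 13 4 3 7 11)|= 10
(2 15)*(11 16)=(2 15)(11 16)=[0, 1, 15, 3, 4, 5, 6, 7, 8, 9, 10, 16, 12, 13, 14, 2, 11]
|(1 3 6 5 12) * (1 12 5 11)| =4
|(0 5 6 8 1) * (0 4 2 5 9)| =|(0 9)(1 4 2 5 6 8)| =6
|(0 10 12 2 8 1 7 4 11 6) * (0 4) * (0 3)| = |(0 10 12 2 8 1 7 3)(4 11 6)| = 24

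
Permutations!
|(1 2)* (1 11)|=|(1 2 11)|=3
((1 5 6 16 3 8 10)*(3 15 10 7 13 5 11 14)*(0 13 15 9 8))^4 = ((0 13 5 6 16 9 8 7 15 10 1 11 14 3))^4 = (0 16 15 14 5 8 1)(3 6 7 11 13 9 10)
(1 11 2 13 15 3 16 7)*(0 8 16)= (0 8 16 7 1 11 2 13 15 3)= [8, 11, 13, 0, 4, 5, 6, 1, 16, 9, 10, 2, 12, 15, 14, 3, 7]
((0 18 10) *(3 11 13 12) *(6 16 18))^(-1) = (0 10 18 16 6)(3 12 13 11)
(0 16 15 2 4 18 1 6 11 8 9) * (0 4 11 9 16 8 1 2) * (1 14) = (0 8 16 15)(1 6 9 4 18 2 11 14) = [8, 6, 11, 3, 18, 5, 9, 7, 16, 4, 10, 14, 12, 13, 1, 0, 15, 17, 2]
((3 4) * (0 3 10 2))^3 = ((0 3 4 10 2))^3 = (0 10 3 2 4)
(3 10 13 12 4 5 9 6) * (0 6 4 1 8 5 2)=(0 6 3 10 13 12 1 8 5 9 4 2)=[6, 8, 0, 10, 2, 9, 3, 7, 5, 4, 13, 11, 1, 12]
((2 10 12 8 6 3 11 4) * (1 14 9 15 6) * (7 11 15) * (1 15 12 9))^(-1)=((1 14)(2 10 9 7 11 4)(3 12 8 15 6))^(-1)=(1 14)(2 4 11 7 9 10)(3 6 15 8 12)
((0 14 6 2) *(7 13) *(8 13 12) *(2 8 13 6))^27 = ((0 14 2)(6 8)(7 12 13))^27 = (14)(6 8)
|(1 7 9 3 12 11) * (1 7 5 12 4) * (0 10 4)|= 10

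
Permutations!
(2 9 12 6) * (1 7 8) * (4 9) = (1 7 8)(2 4 9 12 6) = [0, 7, 4, 3, 9, 5, 2, 8, 1, 12, 10, 11, 6]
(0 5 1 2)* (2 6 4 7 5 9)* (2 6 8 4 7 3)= (0 9 6 7 5 1 8 4 3 2)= [9, 8, 0, 2, 3, 1, 7, 5, 4, 6]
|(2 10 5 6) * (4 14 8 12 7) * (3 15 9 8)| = 8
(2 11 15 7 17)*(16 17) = (2 11 15 7 16 17) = [0, 1, 11, 3, 4, 5, 6, 16, 8, 9, 10, 15, 12, 13, 14, 7, 17, 2]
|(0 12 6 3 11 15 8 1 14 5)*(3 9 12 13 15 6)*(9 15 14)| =|(0 13 14 5)(1 9 12 3 11 6 15 8)| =8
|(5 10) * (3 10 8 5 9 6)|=4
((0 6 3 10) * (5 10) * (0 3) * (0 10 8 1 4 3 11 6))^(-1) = (1 8 5 3 4)(6 11 10)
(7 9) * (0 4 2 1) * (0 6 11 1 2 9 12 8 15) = (0 4 9 7 12 8 15)(1 6 11) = [4, 6, 2, 3, 9, 5, 11, 12, 15, 7, 10, 1, 8, 13, 14, 0]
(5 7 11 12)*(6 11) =(5 7 6 11 12) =[0, 1, 2, 3, 4, 7, 11, 6, 8, 9, 10, 12, 5]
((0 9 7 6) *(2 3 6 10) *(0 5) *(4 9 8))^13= (0 9 2 5 4 10 6 8 7 3)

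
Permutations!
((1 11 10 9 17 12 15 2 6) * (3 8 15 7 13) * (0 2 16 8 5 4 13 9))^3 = ((0 2 6 1 11 10)(3 5 4 13)(7 9 17 12)(8 15 16))^3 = (0 1)(2 11)(3 13 4 5)(6 10)(7 12 17 9)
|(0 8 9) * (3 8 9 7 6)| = |(0 9)(3 8 7 6)| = 4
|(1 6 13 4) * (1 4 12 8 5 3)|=7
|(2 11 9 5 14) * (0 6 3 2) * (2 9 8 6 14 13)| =8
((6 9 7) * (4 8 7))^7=(4 7 9 8 6)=((4 8 7 6 9))^7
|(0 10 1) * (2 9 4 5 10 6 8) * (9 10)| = 6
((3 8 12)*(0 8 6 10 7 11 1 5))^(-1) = (0 5 1 11 7 10 6 3 12 8)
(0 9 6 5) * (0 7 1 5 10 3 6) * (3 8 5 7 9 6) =(0 6 10 8 5 9)(1 7) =[6, 7, 2, 3, 4, 9, 10, 1, 5, 0, 8]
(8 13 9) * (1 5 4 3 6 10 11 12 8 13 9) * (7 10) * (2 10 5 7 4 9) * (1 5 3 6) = (1 7 3)(2 10 11 12 8)(4 6)(5 9 13) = [0, 7, 10, 1, 6, 9, 4, 3, 2, 13, 11, 12, 8, 5]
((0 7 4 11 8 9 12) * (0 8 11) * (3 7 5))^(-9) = ((0 5 3 7 4)(8 9 12))^(-9) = (12)(0 5 3 7 4)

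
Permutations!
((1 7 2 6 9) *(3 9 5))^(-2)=((1 7 2 6 5 3 9))^(-2)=(1 3 6 7 9 5 2)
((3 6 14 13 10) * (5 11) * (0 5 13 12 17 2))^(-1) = ((0 5 11 13 10 3 6 14 12 17 2))^(-1) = (0 2 17 12 14 6 3 10 13 11 5)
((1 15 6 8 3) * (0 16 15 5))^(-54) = ((0 16 15 6 8 3 1 5))^(-54) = (0 15 8 1)(3 5 16 6)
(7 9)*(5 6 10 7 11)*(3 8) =[0, 1, 2, 8, 4, 6, 10, 9, 3, 11, 7, 5] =(3 8)(5 6 10 7 9 11)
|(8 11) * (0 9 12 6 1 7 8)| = 8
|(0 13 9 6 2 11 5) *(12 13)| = |(0 12 13 9 6 2 11 5)| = 8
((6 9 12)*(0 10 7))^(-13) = ((0 10 7)(6 9 12))^(-13) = (0 7 10)(6 12 9)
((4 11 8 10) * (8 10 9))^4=((4 11 10)(8 9))^4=(4 11 10)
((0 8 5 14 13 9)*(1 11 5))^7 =(0 9 13 14 5 11 1 8)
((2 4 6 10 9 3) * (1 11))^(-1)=((1 11)(2 4 6 10 9 3))^(-1)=(1 11)(2 3 9 10 6 4)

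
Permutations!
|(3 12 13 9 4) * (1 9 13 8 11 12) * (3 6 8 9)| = 6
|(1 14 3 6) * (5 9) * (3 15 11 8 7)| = |(1 14 15 11 8 7 3 6)(5 9)| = 8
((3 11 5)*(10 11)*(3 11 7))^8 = (11)(3 7 10)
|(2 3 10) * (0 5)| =6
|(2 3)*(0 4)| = 2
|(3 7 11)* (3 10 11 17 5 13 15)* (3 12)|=14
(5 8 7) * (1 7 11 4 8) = (1 7 5)(4 8 11) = [0, 7, 2, 3, 8, 1, 6, 5, 11, 9, 10, 4]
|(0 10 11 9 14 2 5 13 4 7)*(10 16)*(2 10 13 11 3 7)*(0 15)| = 13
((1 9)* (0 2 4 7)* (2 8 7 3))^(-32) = (9)(0 8 7)(2 4 3)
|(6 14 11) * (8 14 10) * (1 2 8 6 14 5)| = |(1 2 8 5)(6 10)(11 14)| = 4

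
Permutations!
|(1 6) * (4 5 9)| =6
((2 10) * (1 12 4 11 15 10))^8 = (1 12 4 11 15 10 2)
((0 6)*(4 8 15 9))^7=((0 6)(4 8 15 9))^7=(0 6)(4 9 15 8)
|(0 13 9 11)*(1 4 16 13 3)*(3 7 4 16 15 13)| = 21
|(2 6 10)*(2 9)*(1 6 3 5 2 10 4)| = |(1 6 4)(2 3 5)(9 10)| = 6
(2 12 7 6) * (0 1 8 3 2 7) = (0 1 8 3 2 12)(6 7) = [1, 8, 12, 2, 4, 5, 7, 6, 3, 9, 10, 11, 0]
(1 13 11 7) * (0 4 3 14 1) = (0 4 3 14 1 13 11 7) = [4, 13, 2, 14, 3, 5, 6, 0, 8, 9, 10, 7, 12, 11, 1]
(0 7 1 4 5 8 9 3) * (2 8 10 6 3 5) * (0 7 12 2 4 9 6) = (0 12 2 8 6 3 7 1 9 5 10) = [12, 9, 8, 7, 4, 10, 3, 1, 6, 5, 0, 11, 2]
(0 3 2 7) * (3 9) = (0 9 3 2 7) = [9, 1, 7, 2, 4, 5, 6, 0, 8, 3]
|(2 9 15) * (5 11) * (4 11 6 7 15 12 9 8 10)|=|(2 8 10 4 11 5 6 7 15)(9 12)|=18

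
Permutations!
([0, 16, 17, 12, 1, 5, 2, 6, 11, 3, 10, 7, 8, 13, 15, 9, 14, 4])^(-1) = [0, 4, 6, 9, 17, 5, 7, 11, 12, 15, 10, 8, 3, 13, 16, 14, 1, 2]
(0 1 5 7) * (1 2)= (0 2 1 5 7)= [2, 5, 1, 3, 4, 7, 6, 0]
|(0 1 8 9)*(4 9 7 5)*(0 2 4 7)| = |(0 1 8)(2 4 9)(5 7)| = 6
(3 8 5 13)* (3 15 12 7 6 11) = (3 8 5 13 15 12 7 6 11) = [0, 1, 2, 8, 4, 13, 11, 6, 5, 9, 10, 3, 7, 15, 14, 12]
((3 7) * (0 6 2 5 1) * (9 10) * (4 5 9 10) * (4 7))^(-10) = (10)(0 1 5 4 3 7 9 2 6)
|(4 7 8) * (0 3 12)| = 3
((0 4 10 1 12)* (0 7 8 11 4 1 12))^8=(4 12 8)(7 11 10)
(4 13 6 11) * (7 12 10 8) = (4 13 6 11)(7 12 10 8) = [0, 1, 2, 3, 13, 5, 11, 12, 7, 9, 8, 4, 10, 6]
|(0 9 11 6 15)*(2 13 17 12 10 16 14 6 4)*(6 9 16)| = |(0 16 14 9 11 4 2 13 17 12 10 6 15)| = 13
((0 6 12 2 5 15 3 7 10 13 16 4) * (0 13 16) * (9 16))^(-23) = (0 2 3 9 13 12 15 10 4 6 5 7 16)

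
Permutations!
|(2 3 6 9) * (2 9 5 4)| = |(9)(2 3 6 5 4)| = 5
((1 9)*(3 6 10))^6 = (10)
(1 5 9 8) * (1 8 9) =(9)(1 5) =[0, 5, 2, 3, 4, 1, 6, 7, 8, 9]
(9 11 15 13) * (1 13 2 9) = [0, 13, 9, 3, 4, 5, 6, 7, 8, 11, 10, 15, 12, 1, 14, 2] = (1 13)(2 9 11 15)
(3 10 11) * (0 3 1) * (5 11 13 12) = (0 3 10 13 12 5 11 1) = [3, 0, 2, 10, 4, 11, 6, 7, 8, 9, 13, 1, 5, 12]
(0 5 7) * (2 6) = [5, 1, 6, 3, 4, 7, 2, 0] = (0 5 7)(2 6)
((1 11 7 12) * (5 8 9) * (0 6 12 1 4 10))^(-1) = ((0 6 12 4 10)(1 11 7)(5 8 9))^(-1) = (0 10 4 12 6)(1 7 11)(5 9 8)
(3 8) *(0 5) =(0 5)(3 8) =[5, 1, 2, 8, 4, 0, 6, 7, 3]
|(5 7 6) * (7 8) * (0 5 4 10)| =7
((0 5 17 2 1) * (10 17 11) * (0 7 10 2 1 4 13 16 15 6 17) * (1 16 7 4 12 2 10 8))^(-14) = ((0 5 11 10)(1 4 13 7 8)(2 12)(6 17 16 15))^(-14) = (0 11)(1 4 13 7 8)(5 10)(6 16)(15 17)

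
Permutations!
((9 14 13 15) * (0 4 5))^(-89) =(0 4 5)(9 15 13 14)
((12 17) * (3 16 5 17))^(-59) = ((3 16 5 17 12))^(-59) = (3 16 5 17 12)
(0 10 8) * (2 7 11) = (0 10 8)(2 7 11) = [10, 1, 7, 3, 4, 5, 6, 11, 0, 9, 8, 2]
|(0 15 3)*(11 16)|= |(0 15 3)(11 16)|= 6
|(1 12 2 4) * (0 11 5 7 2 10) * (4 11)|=|(0 4 1 12 10)(2 11 5 7)|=20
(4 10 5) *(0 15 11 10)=(0 15 11 10 5 4)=[15, 1, 2, 3, 0, 4, 6, 7, 8, 9, 5, 10, 12, 13, 14, 11]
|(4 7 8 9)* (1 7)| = |(1 7 8 9 4)| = 5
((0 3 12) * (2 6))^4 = (0 3 12)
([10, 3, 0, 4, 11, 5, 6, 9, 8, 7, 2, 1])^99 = [0, 11, 2, 1, 3, 5, 6, 9, 8, 7, 10, 4]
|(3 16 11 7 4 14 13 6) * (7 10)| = 9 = |(3 16 11 10 7 4 14 13 6)|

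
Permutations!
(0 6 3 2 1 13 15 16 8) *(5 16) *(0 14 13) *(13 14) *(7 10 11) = (0 6 3 2 1)(5 16 8 13 15)(7 10 11) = [6, 0, 1, 2, 4, 16, 3, 10, 13, 9, 11, 7, 12, 15, 14, 5, 8]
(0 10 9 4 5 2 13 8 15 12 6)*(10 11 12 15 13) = [11, 1, 10, 3, 5, 2, 0, 7, 13, 4, 9, 12, 6, 8, 14, 15] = (15)(0 11 12 6)(2 10 9 4 5)(8 13)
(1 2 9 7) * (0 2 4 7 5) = (0 2 9 5)(1 4 7) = [2, 4, 9, 3, 7, 0, 6, 1, 8, 5]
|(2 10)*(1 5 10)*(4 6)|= 4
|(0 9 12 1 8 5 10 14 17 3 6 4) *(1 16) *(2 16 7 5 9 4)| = 26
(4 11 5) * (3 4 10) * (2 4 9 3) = (2 4 11 5 10)(3 9) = [0, 1, 4, 9, 11, 10, 6, 7, 8, 3, 2, 5]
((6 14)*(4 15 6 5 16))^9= (4 14)(5 15)(6 16)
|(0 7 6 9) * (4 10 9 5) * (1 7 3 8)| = 10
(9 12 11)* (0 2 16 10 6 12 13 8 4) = (0 2 16 10 6 12 11 9 13 8 4) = [2, 1, 16, 3, 0, 5, 12, 7, 4, 13, 6, 9, 11, 8, 14, 15, 10]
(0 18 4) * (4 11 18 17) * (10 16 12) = (0 17 4)(10 16 12)(11 18) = [17, 1, 2, 3, 0, 5, 6, 7, 8, 9, 16, 18, 10, 13, 14, 15, 12, 4, 11]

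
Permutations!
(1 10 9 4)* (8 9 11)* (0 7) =[7, 10, 2, 3, 1, 5, 6, 0, 9, 4, 11, 8] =(0 7)(1 10 11 8 9 4)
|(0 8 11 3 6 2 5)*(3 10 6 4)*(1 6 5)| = 30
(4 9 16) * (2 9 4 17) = [0, 1, 9, 3, 4, 5, 6, 7, 8, 16, 10, 11, 12, 13, 14, 15, 17, 2] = (2 9 16 17)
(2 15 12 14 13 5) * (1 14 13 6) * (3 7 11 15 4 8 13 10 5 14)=[0, 3, 4, 7, 8, 2, 1, 11, 13, 9, 5, 15, 10, 14, 6, 12]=(1 3 7 11 15 12 10 5 2 4 8 13 14 6)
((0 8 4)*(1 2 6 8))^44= ((0 1 2 6 8 4))^44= (0 2 8)(1 6 4)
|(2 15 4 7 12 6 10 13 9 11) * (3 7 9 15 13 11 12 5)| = |(2 13 15 4 9 12 6 10 11)(3 7 5)| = 9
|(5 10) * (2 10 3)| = |(2 10 5 3)| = 4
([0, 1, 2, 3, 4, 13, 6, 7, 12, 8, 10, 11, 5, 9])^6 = [0, 1, 2, 3, 4, 13, 6, 7, 12, 8, 10, 11, 5, 9]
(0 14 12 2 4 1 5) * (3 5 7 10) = (0 14 12 2 4 1 7 10 3 5) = [14, 7, 4, 5, 1, 0, 6, 10, 8, 9, 3, 11, 2, 13, 12]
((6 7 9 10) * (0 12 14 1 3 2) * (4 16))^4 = (16)(0 3 14)(1 12 2)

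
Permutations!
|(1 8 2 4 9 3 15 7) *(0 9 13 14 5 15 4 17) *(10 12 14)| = 15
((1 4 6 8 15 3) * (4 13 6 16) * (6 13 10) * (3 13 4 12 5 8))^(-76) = (4 16 12 5 8 15 13)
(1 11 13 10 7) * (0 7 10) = (0 7 1 11 13) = [7, 11, 2, 3, 4, 5, 6, 1, 8, 9, 10, 13, 12, 0]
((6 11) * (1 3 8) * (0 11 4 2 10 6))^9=((0 11)(1 3 8)(2 10 6 4))^9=(0 11)(2 10 6 4)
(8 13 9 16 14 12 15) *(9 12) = (8 13 12 15)(9 16 14) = [0, 1, 2, 3, 4, 5, 6, 7, 13, 16, 10, 11, 15, 12, 9, 8, 14]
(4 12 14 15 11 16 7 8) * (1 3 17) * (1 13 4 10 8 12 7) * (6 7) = [0, 3, 2, 17, 6, 5, 7, 12, 10, 9, 8, 16, 14, 4, 15, 11, 1, 13] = (1 3 17 13 4 6 7 12 14 15 11 16)(8 10)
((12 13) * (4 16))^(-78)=((4 16)(12 13))^(-78)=(16)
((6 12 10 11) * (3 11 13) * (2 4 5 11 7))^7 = (2 13 6 4 3 12 5 7 10 11)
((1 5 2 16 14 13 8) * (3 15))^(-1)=((1 5 2 16 14 13 8)(3 15))^(-1)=(1 8 13 14 16 2 5)(3 15)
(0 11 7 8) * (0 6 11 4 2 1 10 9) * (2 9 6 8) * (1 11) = [4, 10, 11, 3, 9, 5, 1, 2, 8, 0, 6, 7] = (0 4 9)(1 10 6)(2 11 7)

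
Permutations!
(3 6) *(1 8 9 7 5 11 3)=[0, 8, 2, 6, 4, 11, 1, 5, 9, 7, 10, 3]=(1 8 9 7 5 11 3 6)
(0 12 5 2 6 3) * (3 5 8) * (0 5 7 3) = (0 12 8)(2 6 7 3 5) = [12, 1, 6, 5, 4, 2, 7, 3, 0, 9, 10, 11, 8]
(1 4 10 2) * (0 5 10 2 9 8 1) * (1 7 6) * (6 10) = [5, 4, 0, 3, 2, 6, 1, 10, 7, 8, 9] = (0 5 6 1 4 2)(7 10 9 8)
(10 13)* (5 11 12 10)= (5 11 12 10 13)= [0, 1, 2, 3, 4, 11, 6, 7, 8, 9, 13, 12, 10, 5]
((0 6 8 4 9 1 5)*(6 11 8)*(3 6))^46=(0 9 11 1 8 5 4)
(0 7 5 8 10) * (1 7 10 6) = (0 10)(1 7 5 8 6) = [10, 7, 2, 3, 4, 8, 1, 5, 6, 9, 0]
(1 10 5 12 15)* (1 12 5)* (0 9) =[9, 10, 2, 3, 4, 5, 6, 7, 8, 0, 1, 11, 15, 13, 14, 12] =(0 9)(1 10)(12 15)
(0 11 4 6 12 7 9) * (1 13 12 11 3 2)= [3, 13, 1, 2, 6, 5, 11, 9, 8, 0, 10, 4, 7, 12]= (0 3 2 1 13 12 7 9)(4 6 11)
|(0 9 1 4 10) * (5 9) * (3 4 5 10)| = |(0 10)(1 5 9)(3 4)| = 6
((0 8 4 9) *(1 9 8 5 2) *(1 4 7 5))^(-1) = ((0 1 9)(2 4 8 7 5))^(-1) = (0 9 1)(2 5 7 8 4)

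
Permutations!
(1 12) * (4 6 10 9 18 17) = [0, 12, 2, 3, 6, 5, 10, 7, 8, 18, 9, 11, 1, 13, 14, 15, 16, 4, 17] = (1 12)(4 6 10 9 18 17)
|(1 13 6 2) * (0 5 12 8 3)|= |(0 5 12 8 3)(1 13 6 2)|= 20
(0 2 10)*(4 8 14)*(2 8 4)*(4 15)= (0 8 14 2 10)(4 15)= [8, 1, 10, 3, 15, 5, 6, 7, 14, 9, 0, 11, 12, 13, 2, 4]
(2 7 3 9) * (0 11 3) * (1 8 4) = (0 11 3 9 2 7)(1 8 4) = [11, 8, 7, 9, 1, 5, 6, 0, 4, 2, 10, 3]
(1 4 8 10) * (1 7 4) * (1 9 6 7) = (1 9 6 7 4 8 10) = [0, 9, 2, 3, 8, 5, 7, 4, 10, 6, 1]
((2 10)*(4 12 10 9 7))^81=((2 9 7 4 12 10))^81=(2 4)(7 10)(9 12)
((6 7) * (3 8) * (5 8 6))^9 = (3 8 5 7 6) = ((3 6 7 5 8))^9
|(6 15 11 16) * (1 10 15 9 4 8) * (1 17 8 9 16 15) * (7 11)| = 6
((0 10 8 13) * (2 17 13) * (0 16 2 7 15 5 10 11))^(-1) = (0 11)(2 16 13 17)(5 15 7 8 10)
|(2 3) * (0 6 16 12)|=4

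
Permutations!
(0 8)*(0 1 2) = [8, 2, 0, 3, 4, 5, 6, 7, 1] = (0 8 1 2)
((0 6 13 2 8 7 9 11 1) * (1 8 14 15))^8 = ((0 6 13 2 14 15 1)(7 9 11 8))^8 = (0 6 13 2 14 15 1)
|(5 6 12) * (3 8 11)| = |(3 8 11)(5 6 12)| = 3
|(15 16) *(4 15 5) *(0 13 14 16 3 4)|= 15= |(0 13 14 16 5)(3 4 15)|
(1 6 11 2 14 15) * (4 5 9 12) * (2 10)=(1 6 11 10 2 14 15)(4 5 9 12)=[0, 6, 14, 3, 5, 9, 11, 7, 8, 12, 2, 10, 4, 13, 15, 1]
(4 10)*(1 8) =(1 8)(4 10) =[0, 8, 2, 3, 10, 5, 6, 7, 1, 9, 4]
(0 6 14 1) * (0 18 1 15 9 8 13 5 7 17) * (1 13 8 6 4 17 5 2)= [4, 18, 1, 3, 17, 7, 14, 5, 8, 6, 10, 11, 12, 2, 15, 9, 16, 0, 13]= (0 4 17)(1 18 13 2)(5 7)(6 14 15 9)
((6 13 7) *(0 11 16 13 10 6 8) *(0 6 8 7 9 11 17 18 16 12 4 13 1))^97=((0 17 18 16 1)(4 13 9 11 12)(6 10 8))^97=(0 18 1 17 16)(4 9 12 13 11)(6 10 8)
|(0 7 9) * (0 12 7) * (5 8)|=|(5 8)(7 9 12)|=6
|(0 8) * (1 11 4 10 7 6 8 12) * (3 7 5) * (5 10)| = 10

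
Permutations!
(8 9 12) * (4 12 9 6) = (4 12 8 6) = [0, 1, 2, 3, 12, 5, 4, 7, 6, 9, 10, 11, 8]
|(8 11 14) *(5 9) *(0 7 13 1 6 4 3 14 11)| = 18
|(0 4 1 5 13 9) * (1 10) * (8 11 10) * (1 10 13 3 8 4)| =|(0 1 5 3 8 11 13 9)| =8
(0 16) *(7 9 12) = [16, 1, 2, 3, 4, 5, 6, 9, 8, 12, 10, 11, 7, 13, 14, 15, 0] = (0 16)(7 9 12)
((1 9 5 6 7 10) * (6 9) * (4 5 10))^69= (1 10 9 5 4 7 6)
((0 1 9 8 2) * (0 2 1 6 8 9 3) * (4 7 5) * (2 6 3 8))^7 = (9)(0 3)(1 8)(2 6)(4 7 5)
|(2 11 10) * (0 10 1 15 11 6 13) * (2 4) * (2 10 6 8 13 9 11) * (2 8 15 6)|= 20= |(0 2 15 8 13)(1 6 9 11)(4 10)|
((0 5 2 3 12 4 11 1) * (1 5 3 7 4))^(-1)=(0 1 12 3)(2 5 11 4 7)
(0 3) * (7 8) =(0 3)(7 8) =[3, 1, 2, 0, 4, 5, 6, 8, 7]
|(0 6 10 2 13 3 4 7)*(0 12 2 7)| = 9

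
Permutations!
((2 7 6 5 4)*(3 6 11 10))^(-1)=((2 7 11 10 3 6 5 4))^(-1)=(2 4 5 6 3 10 11 7)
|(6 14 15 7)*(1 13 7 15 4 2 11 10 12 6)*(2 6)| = 12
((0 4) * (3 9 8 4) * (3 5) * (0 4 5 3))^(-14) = ((0 3 9 8 5))^(-14) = (0 3 9 8 5)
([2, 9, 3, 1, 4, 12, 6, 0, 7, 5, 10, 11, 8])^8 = (0 7 8 12 5 9 1 3 2)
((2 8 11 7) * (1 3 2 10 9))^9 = ((1 3 2 8 11 7 10 9))^9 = (1 3 2 8 11 7 10 9)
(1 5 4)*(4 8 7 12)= (1 5 8 7 12 4)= [0, 5, 2, 3, 1, 8, 6, 12, 7, 9, 10, 11, 4]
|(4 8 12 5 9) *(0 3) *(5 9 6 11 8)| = 14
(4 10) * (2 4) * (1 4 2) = (1 4 10) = [0, 4, 2, 3, 10, 5, 6, 7, 8, 9, 1]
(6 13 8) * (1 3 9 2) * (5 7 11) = [0, 3, 1, 9, 4, 7, 13, 11, 6, 2, 10, 5, 12, 8] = (1 3 9 2)(5 7 11)(6 13 8)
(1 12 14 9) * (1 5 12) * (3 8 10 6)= [0, 1, 2, 8, 4, 12, 3, 7, 10, 5, 6, 11, 14, 13, 9]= (3 8 10 6)(5 12 14 9)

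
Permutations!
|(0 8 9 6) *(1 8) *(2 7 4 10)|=20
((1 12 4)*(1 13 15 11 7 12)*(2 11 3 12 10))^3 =(2 10 7 11)(3 13 12 15 4)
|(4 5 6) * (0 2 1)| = 3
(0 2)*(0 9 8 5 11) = (0 2 9 8 5 11) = [2, 1, 9, 3, 4, 11, 6, 7, 5, 8, 10, 0]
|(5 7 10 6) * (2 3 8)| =12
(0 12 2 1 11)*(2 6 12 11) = (0 11)(1 2)(6 12) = [11, 2, 1, 3, 4, 5, 12, 7, 8, 9, 10, 0, 6]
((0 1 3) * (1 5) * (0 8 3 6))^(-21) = (0 6 1 5)(3 8)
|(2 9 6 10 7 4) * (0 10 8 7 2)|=|(0 10 2 9 6 8 7 4)|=8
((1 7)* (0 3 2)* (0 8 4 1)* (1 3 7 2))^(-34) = ((0 7)(1 2 8 4 3))^(-34) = (1 2 8 4 3)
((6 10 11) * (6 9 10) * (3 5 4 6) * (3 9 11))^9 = (11)(3 6)(4 10)(5 9)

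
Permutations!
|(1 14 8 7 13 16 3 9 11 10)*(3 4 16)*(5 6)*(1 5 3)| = |(1 14 8 7 13)(3 9 11 10 5 6)(4 16)| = 30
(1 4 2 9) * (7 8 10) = (1 4 2 9)(7 8 10) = [0, 4, 9, 3, 2, 5, 6, 8, 10, 1, 7]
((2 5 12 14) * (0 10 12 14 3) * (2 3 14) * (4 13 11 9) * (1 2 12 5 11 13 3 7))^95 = ((0 10 5 12 14 7 1 2 11 9 4 3))^95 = (0 3 4 9 11 2 1 7 14 12 5 10)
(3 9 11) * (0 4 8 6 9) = (0 4 8 6 9 11 3) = [4, 1, 2, 0, 8, 5, 9, 7, 6, 11, 10, 3]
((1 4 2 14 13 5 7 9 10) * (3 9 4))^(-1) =(1 10 9 3)(2 4 7 5 13 14)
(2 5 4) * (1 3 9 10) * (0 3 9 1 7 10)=(0 3 1 9)(2 5 4)(7 10)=[3, 9, 5, 1, 2, 4, 6, 10, 8, 0, 7]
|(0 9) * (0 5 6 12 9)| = |(5 6 12 9)| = 4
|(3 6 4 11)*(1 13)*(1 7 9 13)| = |(3 6 4 11)(7 9 13)| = 12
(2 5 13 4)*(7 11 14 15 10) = [0, 1, 5, 3, 2, 13, 6, 11, 8, 9, 7, 14, 12, 4, 15, 10] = (2 5 13 4)(7 11 14 15 10)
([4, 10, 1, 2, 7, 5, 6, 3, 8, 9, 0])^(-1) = (0 10 1 2 3 7 4)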